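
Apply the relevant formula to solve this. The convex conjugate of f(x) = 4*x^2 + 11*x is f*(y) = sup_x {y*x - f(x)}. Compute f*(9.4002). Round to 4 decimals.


f*(y) = sup_x {y*x - a*x^2 - b*x} = sup_x {(y-b)*x - a*x^2}
FOC: (y - b) - 2a*x = 0 => x* = (y - b)/(2a)
x* = (9.4002 - 11)/(2*4) = -0.2
f*(9.4002) = (y-b)^2/(4a) = (9.4002 - 11)^2/(4*4)
= 2.5594/16 = 0.16


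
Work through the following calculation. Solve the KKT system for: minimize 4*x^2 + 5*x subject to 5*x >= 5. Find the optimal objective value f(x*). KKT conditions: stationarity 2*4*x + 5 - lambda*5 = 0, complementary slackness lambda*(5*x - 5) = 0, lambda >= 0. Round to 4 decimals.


Step 1: Try lambda = 0 (constraint inactive).
x_unc = -5/(2*4) = -0.625
Check: 5*-0.625 = -3.125 < 5 -- violated!
Step 2: Constraint must be active: 5*x = 5
x* = 5/5 = 1.0
lambda = (2*4*1.0 + 5)/5 = 2.6
Step 3: Compute optimal value.
f(x*) = 4*1.0^2 + 5*1.0 = 9.0


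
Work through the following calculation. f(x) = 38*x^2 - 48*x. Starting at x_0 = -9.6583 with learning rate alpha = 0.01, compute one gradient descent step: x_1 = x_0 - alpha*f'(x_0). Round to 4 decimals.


We compute the gradient at x_0 and apply the update.
f'(x) = 76*x - 48
f'(-9.6583) = 76*-9.6583 - 48 = -782.0308
x_1 = -9.6583 - 0.01*-782.0308 = -1.838


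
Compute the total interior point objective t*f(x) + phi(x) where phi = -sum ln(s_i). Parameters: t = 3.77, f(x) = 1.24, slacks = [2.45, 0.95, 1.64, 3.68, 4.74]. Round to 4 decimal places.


Step 1: Compute log-barrier.
ln values: [0.8961, -0.0513, 0.4947, 1.3029, 1.556]
phi = -(0.8961 - 0.0513 + 0.4947 + 1.3029 + 1.556) = -4.1984
Step 2: Compute augmented objective.
t*f(x) = 3.77*1.24 = 4.6748
Total = 4.6748 - 4.1984 = 0.4764


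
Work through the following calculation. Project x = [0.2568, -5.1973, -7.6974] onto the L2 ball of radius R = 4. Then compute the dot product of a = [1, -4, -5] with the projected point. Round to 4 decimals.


Step 1: Compute ||x|| (intermediates to 6 decimals).
||x|| = sqrt(0.2568^2 + (-5.1973)^2 + (-7.6974)^2) = 9.291278
Step 2: Project.
Since ||x|| > R, scale = R/||x|| = 4/9.291278 = 0.430511, proj(x) = scale * x
proj(x) = [0.110555, -2.237495, -3.313815]
Step 3: Dot product.
a^T * proj(x) = 1*0.110555 - 4*(-2.237495) - 5*(-3.313815) = 25.6296


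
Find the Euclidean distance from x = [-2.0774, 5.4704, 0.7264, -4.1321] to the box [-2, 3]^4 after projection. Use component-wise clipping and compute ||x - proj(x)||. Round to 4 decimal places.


Project each component onto [-2, 3].
clip(-2.0774) = -2.0, clip(5.4704) = 3.0, clip(0.7264) = 0.7264, clip(-4.1321) = -2.0
Projection = [-2.0, 3.0, 0.7264, -2.0]
Squared diffs: [0.006, 6.1029, 0.0, 4.5459]
Distance = sqrt(10.6548) = 3.2642


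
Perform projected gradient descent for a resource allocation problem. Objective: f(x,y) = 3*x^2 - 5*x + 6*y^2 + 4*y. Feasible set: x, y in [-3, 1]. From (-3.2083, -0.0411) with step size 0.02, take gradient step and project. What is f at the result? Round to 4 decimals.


Step 1: Compute gradient at (-3.2083, -0.0411).
grad_x = 2*3*-3.2083 - 5 = -24.2498
grad_y = 2*6*-0.0411 + 4 = 3.5068
Step 2: Gradient step.
x_raw = -3.2083 - 0.02*-24.2498 = -2.7233
y_raw = -0.0411 - 0.02*3.5068 = -0.1112
Step 3: Project onto [-3, 1].
x_proj = clip(-2.7233) = -2.7233
y_proj = clip(-0.1112) = -0.1112
Step 4: Evaluate f.
f(-2.7233, -0.1112) = 35.495


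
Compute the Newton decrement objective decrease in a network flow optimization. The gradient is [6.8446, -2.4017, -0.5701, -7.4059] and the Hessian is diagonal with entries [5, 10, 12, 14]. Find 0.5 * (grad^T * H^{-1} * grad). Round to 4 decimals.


Step 1: H is diagonal, so H^(-1) * g = [1.3689, -0.2402, -0.0475, -0.529].
Step 2: g^T H^(-1) g = sum_i g_i^2 / H_ii
  = (6.8446)^2/5 + (-2.4017)^2/10 + (-0.5701)^2/12 + (-7.4059)^2/14
  = 9.3697 + 0.5768 + 0.0271 + 3.9177 = 13.8913
Step 3: Objective decrease = 0.5 * g^T H^(-1) g = 6.9456


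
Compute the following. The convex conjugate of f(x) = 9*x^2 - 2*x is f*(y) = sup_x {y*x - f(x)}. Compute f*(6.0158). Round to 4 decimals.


f*(y) = sup_x {y*x - a*x^2 - b*x} = sup_x {(y-b)*x - a*x^2}
FOC: (y - b) - 2a*x = 0 => x* = (y - b)/(2a)
x* = (6.0158 + 2)/(2*9) = 0.4453
f*(6.0158) = (y-b)^2/(4a) = (6.0158 + 2)^2/(4*9)
= 64.253/36 = 1.7848


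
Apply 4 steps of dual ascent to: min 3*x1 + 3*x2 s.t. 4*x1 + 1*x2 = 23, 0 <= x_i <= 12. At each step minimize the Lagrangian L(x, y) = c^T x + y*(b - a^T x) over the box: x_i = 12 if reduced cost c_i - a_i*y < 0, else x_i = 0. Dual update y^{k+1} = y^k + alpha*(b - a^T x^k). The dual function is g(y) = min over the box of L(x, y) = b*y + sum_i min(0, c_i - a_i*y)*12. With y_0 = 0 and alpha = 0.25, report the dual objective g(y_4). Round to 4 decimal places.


Dual ascent for LP: min 3*x1 + 3*x2, 4*x1 + 1*x2 = 23, 0 <= x_i <= 12
Step 1: y^k = 0.0, reduced costs: (3.0, 3.0)
  x^k = (0.0, 0.0), subgradient = b - a^T x = 23.0
  y^{k+1} = 0.0 + 0.25*23.0 = 5.75
Step 2: y^k = 5.75, reduced costs: (-20.0, -2.75)
  x^k = (12.0, 12.0), subgradient = b - a^T x = -37.0
  y^{k+1} = 5.75 + 0.25*-37.0 = -3.5
Step 3: y^k = -3.5, reduced costs: (17.0, 6.5)
  x^k = (0.0, 0.0), subgradient = b - a^T x = 23.0
  y^{k+1} = -3.5 + 0.25*23.0 = 2.25
Step 4: y^k = 2.25, reduced costs: (-6.0, 0.75)
  x^k = (12.0, 0.0), subgradient = b - a^T x = -25.0
  y^{k+1} = 2.25 + 0.25*-25.0 = -4.0
Dual objective at y_4 = -4.0: reduced costs (19.0, 7.0), box minimizer x = (0.0, 0.0)
g(y_4) = b*y + (c1 - a1*y)*x1 + (c2 - a2*y)*x2 = 23*(-4.0) + 19.0*0.0 + 7.0*0.0 = -92.0 + 0.0 + 0.0 = -92.0


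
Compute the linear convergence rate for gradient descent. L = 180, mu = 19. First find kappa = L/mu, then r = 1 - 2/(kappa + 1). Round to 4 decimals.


Step 1: Compute the condition number.
kappa = L/mu = 180/19 = 9.4737
Step 2: Compute the convergence rate.
r = 1 - 2/(kappa + 1) = 1 - 2*mu/(L + mu) = (L - mu)/(L + mu) = 161/199 = 0.809


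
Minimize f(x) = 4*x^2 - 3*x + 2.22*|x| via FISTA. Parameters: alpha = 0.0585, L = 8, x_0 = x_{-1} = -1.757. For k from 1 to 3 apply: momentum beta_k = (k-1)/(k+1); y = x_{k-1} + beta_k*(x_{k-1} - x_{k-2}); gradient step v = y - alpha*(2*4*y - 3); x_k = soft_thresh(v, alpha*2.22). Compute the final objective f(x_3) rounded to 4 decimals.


FISTA on f(x) = 4*x^2 - 3*x + 2.22*|x|
L = 8, alpha = 0.0585
Iteration 1: beta = 0.0, y = -1.757 + 0.0*(-1.757 + 1.757) = -1.757
  grad(y) = -17.056, v = y - alpha*grad = -0.7592
  prox(v) = soft_thresh(-0.7592, 0.1299) = -0.6294
Iteration 2: beta = 0.3333, y = -0.6294 + 0.3333*(-0.6294 + 1.757) = -0.2535
  grad(y) = -5.0278, v = y - alpha*grad = 0.0407
  prox(v) = soft_thresh(0.0407, 0.1299) = 0.0
Iteration 3: beta = 0.5, y = 0.0 + 0.5*(0.0 + 0.6294) = 0.3147
  grad(y) = -0.4826, v = y - alpha*grad = 0.3429
  prox(v) = soft_thresh(0.3429, 0.1299) = 0.213
f(x_3) = 4*0.213^2 - 3*0.213 + 2.22*|0.213| = 0.0154


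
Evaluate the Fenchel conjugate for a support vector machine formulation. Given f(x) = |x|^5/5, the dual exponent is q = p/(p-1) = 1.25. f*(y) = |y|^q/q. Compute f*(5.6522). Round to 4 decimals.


The conjugate exponent q satisfies 1/p + 1/q = 1.
p = 5, so q = 5/(5 - 1) = 1.25
|y|^q = 5.6522^1.25 = 8.7151
f*(5.6522) = 8.7151 / 1.25 = 6.9721


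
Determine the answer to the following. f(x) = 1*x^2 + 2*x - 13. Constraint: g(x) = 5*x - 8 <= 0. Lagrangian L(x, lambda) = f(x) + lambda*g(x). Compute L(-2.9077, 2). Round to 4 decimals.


Step 1: Evaluate f(x).
f(-2.9077) = 1*(-2.9077)^2 + 2*(-2.9077) - 13 = -10.3607
Step 2: Evaluate g(x).
g(-2.9077) = 5*-2.9077 - 8 = -22.5385
Step 3: Compute Lagrangian.
L = -10.3607 + 2*-22.5385 = -55.4377


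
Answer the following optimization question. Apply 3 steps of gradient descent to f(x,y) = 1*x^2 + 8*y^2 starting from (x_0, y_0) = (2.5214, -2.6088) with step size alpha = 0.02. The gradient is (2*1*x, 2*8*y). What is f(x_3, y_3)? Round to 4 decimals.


Gradient descent on f(x,y) = 1*x^2 + 8*y^2.
Starting point: (2.5214, -2.6088), alpha = 0.02
Step 1: grad_x = 2*1*2.5214 = 5.0428, grad_y = 2*8*-2.6088 = -41.7408
  x_1 = 2.5214 - 0.02*5.0428 = 2.4205
  y_1 = -2.6088 - 0.02*-41.7408 = -1.774
Step 2: grad_x = 2*1*2.4205 = 4.8411, grad_y = 2*8*-1.774 = -28.3837
  x_2 = 2.4205 - 0.02*4.8411 = 2.3237
  y_2 = -1.774 - 0.02*-28.3837 = -1.2063
Step 3: grad_x = 2*1*2.3237 = 4.6474, grad_y = 2*8*-1.2063 = -19.3009
  x_3 = 2.3237 - 0.02*4.6474 = 2.2308
  y_3 = -1.2063 - 0.02*-19.3009 = -0.8203
f(2.2308, -0.8203) = 1*2.2308^2 + 8*(-0.8203)^2 = 10.3594


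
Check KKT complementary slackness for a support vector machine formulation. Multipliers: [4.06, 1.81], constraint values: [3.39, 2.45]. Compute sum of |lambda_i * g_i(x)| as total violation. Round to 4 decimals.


KKT complementary slackness check:
lambda_1 * g_1 = 4.06 * 3.39 = 13.7634
lambda_2 * g_2 = 1.81 * 2.45 = 4.4345
Total violation = 13.7634 + 4.4345 = 18.1979


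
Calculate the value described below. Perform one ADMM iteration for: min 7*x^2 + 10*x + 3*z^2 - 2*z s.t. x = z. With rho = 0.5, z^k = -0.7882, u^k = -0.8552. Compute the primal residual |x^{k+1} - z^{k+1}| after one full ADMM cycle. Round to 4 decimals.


ADMM iteration with rho = 0.5, z^k = -0.7882, u^k = -0.8552
Step 1: x-update.
Minimize 7*x^2 + 10*x + (0.5/2)*(x + 0.7882 - 0.8552)^2
FOC: (2*7 + 0.5)*x = -10 + 0.5*(-0.7882 + 0.8552)
x^{k+1} = -0.6873
Step 2: z-update.
Minimize 3*z^2 - 2*z + (0.5/2)*(-0.6873 - z - 0.8552)^2
FOC: (2*3 + 0.5)*z = 2 + 0.5*(-0.6873 - 0.8552)
z^{k+1} = 0.189
Step 3: u-update.
u^{k+1} = -0.8552 - 0.6873 - 0.189 = -1.7316
Step 4: Primal residual = |-0.6873 - 0.189| = 0.8764


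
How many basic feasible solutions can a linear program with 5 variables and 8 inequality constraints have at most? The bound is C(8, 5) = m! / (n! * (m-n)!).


Each vertex corresponds to some choice of n active constraints out of m, so the number of vertices is at most C(m, n) = m! / (n!(m-n)!).
m = 8, n = 5
Numerator: 8 * 7 * 6 * 5 * 4
Denominator: 5! = 120
C(8, 5) = 56


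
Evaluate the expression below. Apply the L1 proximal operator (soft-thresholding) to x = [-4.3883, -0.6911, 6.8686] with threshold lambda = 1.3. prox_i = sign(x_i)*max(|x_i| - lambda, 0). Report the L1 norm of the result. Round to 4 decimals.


Soft-thresholding with lambda = 1.3:
prox(-4.3883) = sign(-4.3883)*max(|-4.3883| - 1.3, 0) = -3.0883
prox(-0.6911) = sign(-0.6911)*max(|-0.6911| - 1.3, 0) = 0.0
prox(6.8686) = sign(6.8686)*max(|6.8686| - 1.3, 0) = 5.5686
prox(x) = [-3.0883, 0.0, 5.5686]
||prox(x)||_1 = 3.0883 + 0.0 + 5.5686 = 8.6569


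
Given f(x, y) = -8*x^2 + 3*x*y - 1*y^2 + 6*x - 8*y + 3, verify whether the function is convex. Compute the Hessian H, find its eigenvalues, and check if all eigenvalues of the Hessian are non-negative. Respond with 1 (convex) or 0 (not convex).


The Hessian of f(x,y) = -8*x^2 + 3*x*y - 1*y^2 + 6*x - 8*y + 3 is:
H = [[-16, 3], [3, -2]]
Trace = -16 - 2 = -18
Determinant = -16*-2 - (3)^2 = 23
Discriminant = (-18)^2 - 4*23 = 232.0
Eigenvalues: lambda_1 = -16.6158, lambda_2 = -1.3842
The function is not convex.

0


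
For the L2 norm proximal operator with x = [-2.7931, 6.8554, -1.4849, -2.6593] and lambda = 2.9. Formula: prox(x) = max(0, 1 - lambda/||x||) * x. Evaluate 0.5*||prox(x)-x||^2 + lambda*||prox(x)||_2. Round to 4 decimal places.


Step 1: Compute ||x||.
||x|| = 8.0047
Step 2: Compute scaling factor.
scale = max(0, 1 - 2.9/8.0047) = 0.6377
Step 3: prox(x) = [-1.7812, 4.3718, -0.9469, -1.6959]
||prox(x)|| = 5.1047
Step 4: Proximal objective.
0.5*||prox-x||^2 = 4.205
lambda*||prox|| = 14.8036
Total = 19.0085


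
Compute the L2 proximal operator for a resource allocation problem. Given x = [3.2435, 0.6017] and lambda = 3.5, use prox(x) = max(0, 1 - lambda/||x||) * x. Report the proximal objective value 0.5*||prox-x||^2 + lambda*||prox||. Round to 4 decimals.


Step 1: Compute ||x||.
||x|| = 3.2988
Step 2: Compute scaling factor.
scale = max(0, 1 - 3.5/3.2988) = 0.0
Step 3: prox(x) = [0.0, 0.0]
||prox(x)|| = 0.0
Step 4: Proximal objective.
0.5*||prox-x||^2 = 5.4412
lambda*||prox|| = 0.0
Total = 5.4412


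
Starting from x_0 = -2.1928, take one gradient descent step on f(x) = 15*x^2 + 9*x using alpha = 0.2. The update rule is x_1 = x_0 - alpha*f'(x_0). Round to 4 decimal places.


We compute the gradient at x_0 and apply the update.
f'(x) = 30*x + 9
f'(-2.1928) = 30*-2.1928 + 9 = -56.784
x_1 = -2.1928 - 0.2*-56.784 = 9.164


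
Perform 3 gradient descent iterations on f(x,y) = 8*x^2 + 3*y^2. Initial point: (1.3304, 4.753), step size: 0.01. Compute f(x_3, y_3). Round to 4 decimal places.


Gradient descent on f(x,y) = 8*x^2 + 3*y^2.
Starting point: (1.3304, 4.753), alpha = 0.01
Step 1: grad_x = 2*8*1.3304 = 21.2864, grad_y = 2*3*4.753 = 28.518
  x_1 = 1.3304 - 0.01*21.2864 = 1.1175
  y_1 = 4.753 - 0.01*28.518 = 4.4678
Step 2: grad_x = 2*8*1.1175 = 17.8806, grad_y = 2*3*4.4678 = 26.8069
  x_2 = 1.1175 - 0.01*17.8806 = 0.9387
  y_2 = 4.4678 - 0.01*26.8069 = 4.1998
Step 3: grad_x = 2*8*0.9387 = 15.0197, grad_y = 2*3*4.1998 = 25.1985
  x_3 = 0.9387 - 0.01*15.0197 = 0.7885
  y_3 = 4.1998 - 0.01*25.1985 = 3.9478
f(0.7885, 3.9478) = 8*0.7885^2 + 3*3.9478^2 = 51.7288


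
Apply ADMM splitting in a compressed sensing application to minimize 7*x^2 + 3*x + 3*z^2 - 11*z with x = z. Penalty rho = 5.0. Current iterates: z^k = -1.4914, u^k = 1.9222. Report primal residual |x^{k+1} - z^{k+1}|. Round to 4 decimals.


ADMM iteration with rho = 5.0, z^k = -1.4914, u^k = 1.9222
Step 1: x-update.
Minimize 7*x^2 + 3*x + (5.0/2)*(x + 1.4914 + 1.9222)^2
FOC: (2*7 + 5.0)*x = -3 + 5.0*(-1.4914 - 1.9222)
x^{k+1} = -1.0562
Step 2: z-update.
Minimize 3*z^2 - 11*z + (5.0/2)*(-1.0562 - z + 1.9222)^2
FOC: (2*3 + 5.0)*z = 11 + 5.0*(-1.0562 + 1.9222)
z^{k+1} = 1.3936
Step 3: u-update.
u^{k+1} = 1.9222 - 1.0562 - 1.3936 = -0.5276
Step 4: Primal residual = |-1.0562 - 1.3936| = 2.4498


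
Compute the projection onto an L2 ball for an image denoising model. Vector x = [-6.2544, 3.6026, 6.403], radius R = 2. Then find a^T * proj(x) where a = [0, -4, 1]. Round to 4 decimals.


Step 1: Compute ||x|| (intermediates to 6 decimals).
||x|| = sqrt((-6.2544)^2 + 3.6026^2 + 6.403^2) = 9.648557
Step 2: Project.
Since ||x|| > R, scale = R/||x|| = 2/9.648557 = 0.207285, proj(x) = scale * x
proj(x) = [-1.296443, 0.746765, 1.327246]
Step 3: Dot product.
a^T * proj(x) = 0*(-1.296443) - 4*0.746765 + 1*1.327246 = -1.6598


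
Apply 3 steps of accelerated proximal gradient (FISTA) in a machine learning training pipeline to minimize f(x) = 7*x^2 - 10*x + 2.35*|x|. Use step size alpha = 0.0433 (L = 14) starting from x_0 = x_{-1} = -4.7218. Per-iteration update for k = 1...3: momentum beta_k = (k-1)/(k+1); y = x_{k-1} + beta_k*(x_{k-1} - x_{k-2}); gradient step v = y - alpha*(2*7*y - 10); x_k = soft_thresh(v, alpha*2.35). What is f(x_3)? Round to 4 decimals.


FISTA on f(x) = 7*x^2 - 10*x + 2.35*|x|
L = 14, alpha = 0.0433
Iteration 1: beta = 0.0, y = -4.7218 + 0.0*(-4.7218 + 4.7218) = -4.7218
  grad(y) = -76.1052, v = y - alpha*grad = -1.4264
  prox(v) = soft_thresh(-1.4264, 0.1018) = -1.3247
Iteration 2: beta = 0.3333, y = -1.3247 + 0.3333*(-1.3247 + 4.7218) = -0.1923
  grad(y) = -12.6925, v = y - alpha*grad = 0.3573
  prox(v) = soft_thresh(0.3573, 0.1018) = 0.2555
Iteration 3: beta = 0.5, y = 0.2555 + 0.5*(0.2555 + 1.3247) = 1.0456
  grad(y) = 4.6385, v = y - alpha*grad = 0.8448
  prox(v) = soft_thresh(0.8448, 0.1018) = 0.743
f(x_3) = 7*0.743^2 - 10*0.743 + 2.35*|0.743| = -1.8196


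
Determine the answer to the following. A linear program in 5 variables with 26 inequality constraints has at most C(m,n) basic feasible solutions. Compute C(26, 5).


Each vertex corresponds to some choice of n active constraints out of m, so the number of vertices is at most C(m, n) = m! / (n!(m-n)!).
m = 26, n = 5
Numerator: 26 * 25 * 24 * 23 * 22
Denominator: 5! = 120
C(26, 5) = 65780


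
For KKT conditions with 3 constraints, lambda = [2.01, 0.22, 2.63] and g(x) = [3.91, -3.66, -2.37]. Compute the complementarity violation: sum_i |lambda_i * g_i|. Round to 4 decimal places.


KKT complementary slackness check:
lambda_1 * g_1 = 2.01 * 3.91 = 7.8591
lambda_2 * g_2 = 0.22 * -3.66 = -0.8052
lambda_3 * g_3 = 2.63 * -2.37 = -6.2331
Total violation = 7.8591 + 0.8052 + 6.2331 = 14.8974


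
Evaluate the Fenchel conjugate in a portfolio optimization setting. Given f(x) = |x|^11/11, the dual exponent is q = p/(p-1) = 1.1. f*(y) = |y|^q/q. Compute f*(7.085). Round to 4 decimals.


The conjugate exponent q satisfies 1/p + 1/q = 1.
p = 11, so q = 11/(11 - 1) = 1.1
|y|^q = 7.085^1.1 = 8.6174
f*(7.085) = 8.6174 / 1.1 = 7.834


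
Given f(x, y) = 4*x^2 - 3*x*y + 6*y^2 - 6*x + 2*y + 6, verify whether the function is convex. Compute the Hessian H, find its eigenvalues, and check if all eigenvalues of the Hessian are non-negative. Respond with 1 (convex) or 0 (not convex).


The Hessian of f(x,y) = 4*x^2 - 3*x*y + 6*y^2 - 6*x + 2*y + 6 is:
H = [[8, -3], [-3, 12]]
Trace = 8 + 12 = 20
Determinant = 8*12 - (-3)^2 = 87
Discriminant = (20)^2 - 4*87 = 52.0
Eigenvalues: lambda_1 = 6.3944, lambda_2 = 13.6056
The function is convex.

1


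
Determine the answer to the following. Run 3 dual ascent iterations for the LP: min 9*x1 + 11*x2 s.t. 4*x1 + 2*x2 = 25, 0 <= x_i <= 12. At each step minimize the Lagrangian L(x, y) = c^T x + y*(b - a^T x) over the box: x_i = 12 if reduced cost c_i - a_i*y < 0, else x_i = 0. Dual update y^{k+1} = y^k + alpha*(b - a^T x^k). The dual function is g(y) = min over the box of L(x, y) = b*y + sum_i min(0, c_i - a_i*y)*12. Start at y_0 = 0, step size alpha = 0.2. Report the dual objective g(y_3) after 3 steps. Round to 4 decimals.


Dual ascent for LP: min 9*x1 + 11*x2, 4*x1 + 2*x2 = 25, 0 <= x_i <= 12
Step 1: y^k = 0.0, reduced costs: (9.0, 11.0)
  x^k = (0.0, 0.0), subgradient = b - a^T x = 25.0
  y^{k+1} = 0.0 + 0.2*25.0 = 5.0
Step 2: y^k = 5.0, reduced costs: (-11.0, 1.0)
  x^k = (12.0, 0.0), subgradient = b - a^T x = -23.0
  y^{k+1} = 5.0 + 0.2*-23.0 = 0.4
Step 3: y^k = 0.4, reduced costs: (7.4, 10.2)
  x^k = (0.0, 0.0), subgradient = b - a^T x = 25.0
  y^{k+1} = 0.4 + 0.2*25.0 = 5.4
Dual objective at y_3 = 5.4: reduced costs (-12.6, 0.2), box minimizer x = (12.0, 0.0)
g(y_3) = b*y + (c1 - a1*y)*x1 + (c2 - a2*y)*x2 = 25*5.4 + (-12.6)*12.0 + 0.2*0.0 = 135.0 - 151.2 + 0.0 = -16.2


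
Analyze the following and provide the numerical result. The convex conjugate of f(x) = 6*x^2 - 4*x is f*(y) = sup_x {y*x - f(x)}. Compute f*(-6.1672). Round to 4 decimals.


f*(y) = sup_x {y*x - a*x^2 - b*x} = sup_x {(y-b)*x - a*x^2}
FOC: (y - b) - 2a*x = 0 => x* = (y - b)/(2a)
x* = (-6.1672 + 4)/(2*6) = -0.1806
f*(-6.1672) = (y-b)^2/(4a) = (-6.1672 + 4)^2/(4*6)
= 4.6968/24 = 0.1957


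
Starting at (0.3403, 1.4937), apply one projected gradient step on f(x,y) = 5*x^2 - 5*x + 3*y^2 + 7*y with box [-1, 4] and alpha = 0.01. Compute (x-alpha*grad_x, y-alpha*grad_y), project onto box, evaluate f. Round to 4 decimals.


Step 1: Compute gradient at (0.3403, 1.4937).
grad_x = 2*5*0.3403 - 5 = -1.597
grad_y = 2*3*1.4937 + 7 = 15.9622
Step 2: Gradient step.
x_raw = 0.3403 - 0.01*-1.597 = 0.3563
y_raw = 1.4937 - 0.01*15.9622 = 1.3341
Step 3: Project onto [-1, 4].
x_proj = clip(0.3563) = 0.3563
y_proj = clip(1.3341) = 1.3341
Step 4: Evaluate f.
f(0.3563, 1.3341) = 13.5311


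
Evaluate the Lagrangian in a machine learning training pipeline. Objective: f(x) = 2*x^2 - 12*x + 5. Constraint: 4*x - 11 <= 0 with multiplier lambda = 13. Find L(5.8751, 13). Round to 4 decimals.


Step 1: Evaluate f(x).
f(5.8751) = 2*5.8751^2 - 12*5.8751 + 5 = 3.5324
Step 2: Evaluate g(x).
g(5.8751) = 4*5.8751 - 11 = 12.5004
Step 3: Compute Lagrangian.
L = 3.5324 + 13*12.5004 = 166.0376


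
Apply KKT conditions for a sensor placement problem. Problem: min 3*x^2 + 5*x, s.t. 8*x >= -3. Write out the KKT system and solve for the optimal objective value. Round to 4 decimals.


Step 1: Try lambda = 0 (constraint inactive).
x_unc = -5/(2*3) = -0.8333
Check: 8*-0.8333 = -6.6664 < -3 -- violated!
Step 2: Constraint must be active: 8*x = -3
x* = -3/8 = -0.375
lambda = (2*3*(-0.375) + 5)/8 = 0.3438
Step 3: Compute optimal value.
f(x*) = 3*(-0.375)^2 + 5*(-0.375) = -1.4531


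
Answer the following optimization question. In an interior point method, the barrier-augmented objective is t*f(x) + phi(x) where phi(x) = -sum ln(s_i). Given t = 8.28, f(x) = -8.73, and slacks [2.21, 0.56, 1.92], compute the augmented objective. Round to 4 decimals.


Step 1: Compute log-barrier.
ln values: [0.793, -0.5798, 0.6523]
phi = -(0.793 - 0.5798 + 0.6523) = -0.8655
Step 2: Compute augmented objective.
t*f(x) = 8.28*-8.73 = -72.2844
Total = -72.2844 - 0.8655 = -73.1499


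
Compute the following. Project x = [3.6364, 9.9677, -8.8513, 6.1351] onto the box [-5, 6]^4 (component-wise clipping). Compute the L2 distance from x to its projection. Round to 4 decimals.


Project each component onto [-5, 6].
clip(3.6364) = 3.6364, clip(9.9677) = 6.0, clip(-8.8513) = -5.0, clip(6.1351) = 6.0
Projection = [3.6364, 6.0, -5.0, 6.0]
Squared diffs: [0.0, 15.7426, 14.8325, 0.0183]
Distance = sqrt(30.5934) = 5.5311


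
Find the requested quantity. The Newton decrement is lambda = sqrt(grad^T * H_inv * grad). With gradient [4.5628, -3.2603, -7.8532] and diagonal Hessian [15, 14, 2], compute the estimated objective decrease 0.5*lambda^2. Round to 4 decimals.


Step 1: H is diagonal, so H^(-1) * g = [0.3042, -0.2329, -3.9266].
Step 2: g^T H^(-1) g = sum_i g_i^2 / H_ii
  = (4.5628)^2/15 + (-3.2603)^2/14 + (-7.8532)^2/2
  = 1.3879 + 0.7593 + 30.8364 = 32.9836
Step 3: Objective decrease = 0.5 * g^T H^(-1) g = 16.4918


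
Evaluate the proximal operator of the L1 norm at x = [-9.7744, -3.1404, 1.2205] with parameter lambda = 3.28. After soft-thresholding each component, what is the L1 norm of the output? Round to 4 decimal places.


Soft-thresholding with lambda = 3.28:
prox(-9.7744) = sign(-9.7744)*max(|-9.7744| - 3.28, 0) = -6.4944
prox(-3.1404) = sign(-3.1404)*max(|-3.1404| - 3.28, 0) = 0.0
prox(1.2205) = sign(1.2205)*max(|1.2205| - 3.28, 0) = 0.0
prox(x) = [-6.4944, 0.0, 0.0]
||prox(x)||_1 = 6.4944 + 0.0 + 0.0 = 6.4944


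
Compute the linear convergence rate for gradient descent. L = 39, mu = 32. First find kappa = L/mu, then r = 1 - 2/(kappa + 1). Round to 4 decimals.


Step 1: Compute the condition number.
kappa = L/mu = 39/32 = 1.2188
Step 2: Compute the convergence rate.
r = 1 - 2/(kappa + 1) = 1 - 2*mu/(L + mu) = (L - mu)/(L + mu) = 7/71 = 0.0986


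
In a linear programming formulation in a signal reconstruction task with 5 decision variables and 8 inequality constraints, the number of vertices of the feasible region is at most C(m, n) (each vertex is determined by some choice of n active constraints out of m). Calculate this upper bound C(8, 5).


Each vertex corresponds to some choice of n active constraints out of m, so the number of vertices is at most C(m, n) = m! / (n!(m-n)!).
m = 8, n = 5
Numerator: 8 * 7 * 6 * 5 * 4
Denominator: 5! = 120
C(8, 5) = 56


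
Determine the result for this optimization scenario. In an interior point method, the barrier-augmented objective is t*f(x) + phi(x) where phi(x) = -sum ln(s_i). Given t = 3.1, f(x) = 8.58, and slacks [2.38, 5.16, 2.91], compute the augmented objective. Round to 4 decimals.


Step 1: Compute log-barrier.
ln values: [0.8671, 1.6409, 1.0682]
phi = -(0.8671 + 1.6409 + 1.0682) = -3.5762
Step 2: Compute augmented objective.
t*f(x) = 3.1*8.58 = 26.598
Total = 26.598 - 3.5762 = 23.0218


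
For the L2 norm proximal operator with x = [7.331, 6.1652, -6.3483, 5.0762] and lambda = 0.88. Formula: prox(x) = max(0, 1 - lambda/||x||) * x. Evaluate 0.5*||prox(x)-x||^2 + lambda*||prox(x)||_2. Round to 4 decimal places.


Step 1: Compute ||x||.
||x|| = 12.5627
Step 2: Compute scaling factor.
scale = max(0, 1 - 0.88/12.5627) = 0.93
Step 3: prox(x) = [6.8175, 5.7333, -5.9036, 4.7206]
||prox(x)|| = 11.6827
Step 4: Proximal objective.
0.5*||prox-x||^2 = 0.3872
lambda*||prox|| = 10.2808
Total = 10.668


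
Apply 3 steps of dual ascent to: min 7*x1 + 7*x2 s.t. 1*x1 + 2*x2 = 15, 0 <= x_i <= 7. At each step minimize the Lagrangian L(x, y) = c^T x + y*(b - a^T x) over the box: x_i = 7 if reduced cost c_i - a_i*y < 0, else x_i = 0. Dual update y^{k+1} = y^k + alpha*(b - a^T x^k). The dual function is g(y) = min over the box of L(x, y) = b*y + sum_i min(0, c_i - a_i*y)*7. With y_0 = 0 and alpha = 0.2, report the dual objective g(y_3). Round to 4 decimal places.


Dual ascent for LP: min 7*x1 + 7*x2, 1*x1 + 2*x2 = 15, 0 <= x_i <= 7
Step 1: y^k = 0.0, reduced costs: (7.0, 7.0)
  x^k = (0.0, 0.0), subgradient = b - a^T x = 15.0
  y^{k+1} = 0.0 + 0.2*15.0 = 3.0
Step 2: y^k = 3.0, reduced costs: (4.0, 1.0)
  x^k = (0.0, 0.0), subgradient = b - a^T x = 15.0
  y^{k+1} = 3.0 + 0.2*15.0 = 6.0
Step 3: y^k = 6.0, reduced costs: (1.0, -5.0)
  x^k = (0.0, 7.0), subgradient = b - a^T x = 1.0
  y^{k+1} = 6.0 + 0.2*1.0 = 6.2
Dual objective at y_3 = 6.2: reduced costs (0.8, -5.4), box minimizer x = (0.0, 7.0)
g(y_3) = b*y + (c1 - a1*y)*x1 + (c2 - a2*y)*x2 = 15*6.2 + 0.8*0.0 + (-5.4)*7.0 = 93.0 + 0.0 - 37.8 = 55.2


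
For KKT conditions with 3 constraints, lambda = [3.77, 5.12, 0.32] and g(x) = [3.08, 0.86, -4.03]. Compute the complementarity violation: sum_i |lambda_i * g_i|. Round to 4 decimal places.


KKT complementary slackness check:
lambda_1 * g_1 = 3.77 * 3.08 = 11.6116
lambda_2 * g_2 = 5.12 * 0.86 = 4.4032
lambda_3 * g_3 = 0.32 * -4.03 = -1.2896
Total violation = 11.6116 + 4.4032 + 1.2896 = 17.3044


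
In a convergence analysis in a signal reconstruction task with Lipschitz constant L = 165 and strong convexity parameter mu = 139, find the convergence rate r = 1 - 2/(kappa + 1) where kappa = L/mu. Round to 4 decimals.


Step 1: Compute the condition number.
kappa = L/mu = 165/139 = 1.1871
Step 2: Compute the convergence rate.
r = 1 - 2/(kappa + 1) = 1 - 2*mu/(L + mu) = (L - mu)/(L + mu) = 26/304 = 0.0855


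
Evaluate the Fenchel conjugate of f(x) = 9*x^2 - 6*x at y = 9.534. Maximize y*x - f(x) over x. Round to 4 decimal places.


f*(y) = sup_x {y*x - a*x^2 - b*x} = sup_x {(y-b)*x - a*x^2}
FOC: (y - b) - 2a*x = 0 => x* = (y - b)/(2a)
x* = (9.534 + 6)/(2*9) = 0.863
f*(9.534) = (y-b)^2/(4a) = (9.534 + 6)^2/(4*9)
= 241.3052/36 = 6.7029


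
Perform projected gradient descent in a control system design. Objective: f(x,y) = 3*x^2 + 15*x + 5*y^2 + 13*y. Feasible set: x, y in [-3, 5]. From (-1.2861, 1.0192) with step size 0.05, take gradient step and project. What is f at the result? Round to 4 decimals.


Step 1: Compute gradient at (-1.2861, 1.0192).
grad_x = 2*3*-1.2861 + 15 = 7.2834
grad_y = 2*5*1.0192 + 13 = 23.192
Step 2: Gradient step.
x_raw = -1.2861 - 0.05*7.2834 = -1.6503
y_raw = 1.0192 - 0.05*23.192 = -0.1404
Step 3: Project onto [-3, 5].
x_proj = clip(-1.6503) = -1.6503
y_proj = clip(-0.1404) = -0.1404
Step 4: Evaluate f.
f(-1.6503, -0.1404) = -18.3105


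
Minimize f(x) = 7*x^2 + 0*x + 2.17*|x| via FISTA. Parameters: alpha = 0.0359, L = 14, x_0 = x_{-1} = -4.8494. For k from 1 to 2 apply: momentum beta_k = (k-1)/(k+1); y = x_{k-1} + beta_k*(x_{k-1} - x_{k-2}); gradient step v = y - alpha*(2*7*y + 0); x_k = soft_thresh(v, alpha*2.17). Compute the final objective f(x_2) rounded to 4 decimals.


FISTA on f(x) = 7*x^2 + 0*x + 2.17*|x|
L = 14, alpha = 0.0359
Iteration 1: beta = 0.0, y = -4.8494 + 0.0*(-4.8494 + 4.8494) = -4.8494
  grad(y) = -67.8916, v = y - alpha*grad = -2.4121
  prox(v) = soft_thresh(-2.4121, 0.0779) = -2.3342
Iteration 2: beta = 0.3333, y = -2.3342 + 0.3333*(-2.3342 + 4.8494) = -1.4958
  grad(y) = -20.941, v = y - alpha*grad = -0.744
  prox(v) = soft_thresh(-0.744, 0.0779) = -0.6661
f(x_2) = 7*(-0.6661)^2 + 0*(-0.6661) + 2.17*|-0.6661| = 4.5513


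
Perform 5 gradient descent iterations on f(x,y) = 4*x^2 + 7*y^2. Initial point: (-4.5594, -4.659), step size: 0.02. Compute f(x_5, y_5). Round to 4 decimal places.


Gradient descent on f(x,y) = 4*x^2 + 7*y^2.
Starting point: (-4.5594, -4.659), alpha = 0.02
Step 1: grad_x = 2*4*-4.5594 = -36.4752, grad_y = 2*7*-4.659 = -65.226
  x_1 = -4.5594 - 0.02*-36.4752 = -3.8299
  y_1 = -4.659 - 0.02*-65.226 = -3.3545
Step 2: grad_x = 2*4*-3.8299 = -30.6392, grad_y = 2*7*-3.3545 = -46.9627
  x_2 = -3.8299 - 0.02*-30.6392 = -3.2171
  y_2 = -3.3545 - 0.02*-46.9627 = -2.4152
Step 3: grad_x = 2*4*-3.2171 = -25.7369, grad_y = 2*7*-2.4152 = -33.8132
  x_3 = -3.2171 - 0.02*-25.7369 = -2.7024
  y_3 = -2.4152 - 0.02*-33.8132 = -1.739
Step 4: grad_x = 2*4*-2.7024 = -21.619, grad_y = 2*7*-1.739 = -24.3455
  x_4 = -2.7024 - 0.02*-21.619 = -2.27
  y_4 = -1.739 - 0.02*-24.3455 = -1.2521
Step 5: grad_x = 2*4*-2.27 = -18.16, grad_y = 2*7*-1.2521 = -17.5287
  x_5 = -2.27 - 0.02*-18.16 = -1.9068
  y_5 = -1.2521 - 0.02*-17.5287 = -0.9015
f(-1.9068, -0.9015) = 4*(-1.9068)^2 + 7*(-0.9015)^2 = 20.2321


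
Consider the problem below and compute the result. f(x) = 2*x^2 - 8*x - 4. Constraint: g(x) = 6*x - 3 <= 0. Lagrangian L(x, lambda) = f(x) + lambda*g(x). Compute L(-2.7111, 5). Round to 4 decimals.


Step 1: Evaluate f(x).
f(-2.7111) = 2*(-2.7111)^2 - 8*(-2.7111) - 4 = 32.3889
Step 2: Evaluate g(x).
g(-2.7111) = 6*-2.7111 - 3 = -19.2666
Step 3: Compute Lagrangian.
L = 32.3889 + 5*-19.2666 = -63.9441


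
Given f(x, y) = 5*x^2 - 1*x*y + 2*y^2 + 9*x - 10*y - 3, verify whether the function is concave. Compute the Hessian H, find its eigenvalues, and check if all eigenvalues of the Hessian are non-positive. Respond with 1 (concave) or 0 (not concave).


The Hessian of f(x,y) = 5*x^2 - 1*x*y + 2*y^2 + 9*x - 10*y - 3 is:
H = [[10, -1], [-1, 4]]
Trace = 10 + 4 = 14
Determinant = 10*4 - (-1)^2 = 39
Discriminant = (14)^2 - 4*39 = 40.0
Eigenvalues: lambda_1 = 3.8377, lambda_2 = 10.1623
The function is not concave.

0


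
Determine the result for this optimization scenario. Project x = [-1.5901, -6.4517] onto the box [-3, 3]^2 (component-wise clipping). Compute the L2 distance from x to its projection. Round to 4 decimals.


Project each component onto [-3, 3].
clip(-1.5901) = -1.5901, clip(-6.4517) = -3.0
Projection = [-1.5901, -3.0]
Squared diffs: [0.0, 11.9142]
Distance = sqrt(11.9142) = 3.4517


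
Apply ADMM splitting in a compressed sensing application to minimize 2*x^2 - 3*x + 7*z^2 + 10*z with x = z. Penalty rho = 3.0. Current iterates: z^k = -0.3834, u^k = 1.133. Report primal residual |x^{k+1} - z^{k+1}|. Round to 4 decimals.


ADMM iteration with rho = 3.0, z^k = -0.3834, u^k = 1.133
Step 1: x-update.
Minimize 2*x^2 - 3*x + (3.0/2)*(x + 0.3834 + 1.133)^2
FOC: (2*2 + 3.0)*x = 3 + 3.0*(-0.3834 - 1.133)
x^{k+1} = -0.2213
Step 2: z-update.
Minimize 7*z^2 + 10*z + (3.0/2)*(-0.2213 - z + 1.133)^2
FOC: (2*7 + 3.0)*z = -10 + 3.0*(-0.2213 + 1.133)
z^{k+1} = -0.4273
Step 3: u-update.
u^{k+1} = 1.133 - 0.2213 + 0.4273 = 1.339
Step 4: Primal residual = |-0.2213 + 0.4273| = 0.206


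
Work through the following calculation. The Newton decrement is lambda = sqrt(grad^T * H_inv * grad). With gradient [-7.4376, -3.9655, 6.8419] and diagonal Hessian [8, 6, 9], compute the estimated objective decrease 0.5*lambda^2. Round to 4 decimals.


Step 1: H is diagonal, so H^(-1) * g = [-0.9297, -0.6609, 0.7602].
Step 2: g^T H^(-1) g = sum_i g_i^2 / H_ii
  = (-7.4376)^2/8 + (-3.9655)^2/6 + (6.8419)^2/9
  = 6.9147 + 2.6209 + 5.2013 = 14.7369
Step 3: Objective decrease = 0.5 * g^T H^(-1) g = 7.3684


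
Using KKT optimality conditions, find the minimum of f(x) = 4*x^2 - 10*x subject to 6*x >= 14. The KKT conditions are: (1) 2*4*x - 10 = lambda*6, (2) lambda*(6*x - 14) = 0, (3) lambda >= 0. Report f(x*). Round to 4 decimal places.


Step 1: Try lambda = 0 (constraint inactive).
x_unc = 10/(2*4) = 1.25
Check: 6*1.25 = 7.5 < 14 -- violated!
Step 2: Constraint must be active: 6*x = 14
x* = 14/6 = 7/3 = 2.3333 (rounded; the exact value 7/3 is used below)
lambda = (2*4*(7/3) - 10)/6 = 1.4444
Step 3: Compute optimal value.
f(x*) = 4*(7/3)^2 - 10*(7/3) = -1.5556


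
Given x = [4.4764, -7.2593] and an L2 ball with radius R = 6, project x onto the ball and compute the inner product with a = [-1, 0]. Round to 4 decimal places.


Step 1: Compute ||x|| (intermediates to 6 decimals).
||x|| = sqrt(4.4764^2 + (-7.2593)^2) = 8.528516
Step 2: Project.
Since ||x|| > R, scale = R/||x|| = 6/8.528516 = 0.703522, proj(x) = scale * x
proj(x) = [3.149246, -5.107077]
Step 3: Dot product.
a^T * proj(x) = -1*3.149246 + 0*(-5.107077) = -3.1492


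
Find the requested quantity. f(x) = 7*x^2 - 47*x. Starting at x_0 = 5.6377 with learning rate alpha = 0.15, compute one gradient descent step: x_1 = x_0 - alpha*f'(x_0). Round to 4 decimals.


We compute the gradient at x_0 and apply the update.
f'(x) = 14*x - 47
f'(5.6377) = 14*5.6377 - 47 = 31.9278
x_1 = 5.6377 - 0.15*31.9278 = 0.8485


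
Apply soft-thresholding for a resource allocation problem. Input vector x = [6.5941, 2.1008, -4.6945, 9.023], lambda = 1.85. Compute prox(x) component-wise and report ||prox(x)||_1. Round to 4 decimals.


Soft-thresholding with lambda = 1.85:
prox(6.5941) = sign(6.5941)*max(|6.5941| - 1.85, 0) = 4.7441
prox(2.1008) = sign(2.1008)*max(|2.1008| - 1.85, 0) = 0.2508
prox(-4.6945) = sign(-4.6945)*max(|-4.6945| - 1.85, 0) = -2.8445
prox(9.023) = sign(9.023)*max(|9.023| - 1.85, 0) = 7.173
prox(x) = [4.7441, 0.2508, -2.8445, 7.173]
||prox(x)||_1 = 4.7441 + 0.2508 + 2.8445 + 7.173 = 15.0124


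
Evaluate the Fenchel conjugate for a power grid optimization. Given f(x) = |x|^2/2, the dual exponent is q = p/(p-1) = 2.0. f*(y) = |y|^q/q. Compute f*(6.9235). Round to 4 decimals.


The conjugate exponent q satisfies 1/p + 1/q = 1.
p = 2, so q = 2/(2 - 1) = 2.0
|y|^q = 6.9235^2.0 = 47.9349
f*(6.9235) = 47.9349 / 2.0 = 23.9674


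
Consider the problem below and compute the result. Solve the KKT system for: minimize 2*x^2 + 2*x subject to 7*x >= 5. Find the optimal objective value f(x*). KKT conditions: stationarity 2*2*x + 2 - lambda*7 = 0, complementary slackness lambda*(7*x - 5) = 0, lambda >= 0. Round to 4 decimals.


Step 1: Try lambda = 0 (constraint inactive).
x_unc = -2/(2*2) = -0.5
Check: 7*-0.5 = -3.5 < 5 -- violated!
Step 2: Constraint must be active: 7*x = 5
x* = 5/7 = 0.7143 (rounded; the exact value 5/7 is used below)
lambda = (2*2*(5/7) + 2)/7 = 0.6939
Step 3: Compute optimal value.
f(x*) = 2*(5/7)^2 + 2*(5/7) = 2.449


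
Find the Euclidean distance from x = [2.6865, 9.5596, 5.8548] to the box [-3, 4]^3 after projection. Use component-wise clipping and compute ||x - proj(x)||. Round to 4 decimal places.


Project each component onto [-3, 4].
clip(2.6865) = 2.6865, clip(9.5596) = 4.0, clip(5.8548) = 4.0
Projection = [2.6865, 4.0, 4.0]
Squared diffs: [0.0, 30.9092, 3.4403]
Distance = sqrt(34.3495) = 5.8608


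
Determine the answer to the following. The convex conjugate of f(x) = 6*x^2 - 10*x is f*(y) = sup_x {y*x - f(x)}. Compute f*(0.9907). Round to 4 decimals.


f*(y) = sup_x {y*x - a*x^2 - b*x} = sup_x {(y-b)*x - a*x^2}
FOC: (y - b) - 2a*x = 0 => x* = (y - b)/(2a)
x* = (0.9907 + 10)/(2*6) = 0.9159
f*(0.9907) = (y-b)^2/(4a) = (0.9907 + 10)^2/(4*6)
= 120.7955/24 = 5.0331


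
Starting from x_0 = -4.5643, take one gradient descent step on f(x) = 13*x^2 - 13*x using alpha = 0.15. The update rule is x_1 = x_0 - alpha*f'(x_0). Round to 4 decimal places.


We compute the gradient at x_0 and apply the update.
f'(x) = 26*x - 13
f'(-4.5643) = 26*-4.5643 - 13 = -131.6718
x_1 = -4.5643 - 0.15*-131.6718 = 15.1865


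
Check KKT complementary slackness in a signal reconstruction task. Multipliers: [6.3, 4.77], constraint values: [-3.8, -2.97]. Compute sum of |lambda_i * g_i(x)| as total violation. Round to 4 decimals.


KKT complementary slackness check:
lambda_1 * g_1 = 6.3 * -3.8 = -23.94
lambda_2 * g_2 = 4.77 * -2.97 = -14.1669
Total violation = 23.94 + 14.1669 = 38.1069


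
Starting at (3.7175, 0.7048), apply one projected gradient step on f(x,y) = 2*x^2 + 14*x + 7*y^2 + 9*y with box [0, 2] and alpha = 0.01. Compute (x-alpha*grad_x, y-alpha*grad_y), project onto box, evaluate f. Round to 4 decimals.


Step 1: Compute gradient at (3.7175, 0.7048).
grad_x = 2*2*3.7175 + 14 = 28.87
grad_y = 2*7*0.7048 + 9 = 18.8672
Step 2: Gradient step.
x_raw = 3.7175 - 0.01*28.87 = 3.4288
y_raw = 0.7048 - 0.01*18.8672 = 0.5161
Step 3: Project onto [0, 2].
x_proj = clip(3.4288) = 2.0
y_proj = clip(0.5161) = 0.5161
Step 4: Evaluate f.
f(2.0, 0.5161) = 42.5099


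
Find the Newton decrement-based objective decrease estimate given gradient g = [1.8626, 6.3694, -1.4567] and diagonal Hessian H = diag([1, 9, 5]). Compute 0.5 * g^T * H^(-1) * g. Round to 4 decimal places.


Step 1: H is diagonal, so H^(-1) * g = [1.8626, 0.7077, -0.2913].
Step 2: g^T H^(-1) g = sum_i g_i^2 / H_ii
  = (1.8626)^2/1 + (6.3694)^2/9 + (-1.4567)^2/5
  = 3.4693 + 4.5077 + 0.4244 = 8.4014
Step 3: Objective decrease = 0.5 * g^T H^(-1) g = 4.2007


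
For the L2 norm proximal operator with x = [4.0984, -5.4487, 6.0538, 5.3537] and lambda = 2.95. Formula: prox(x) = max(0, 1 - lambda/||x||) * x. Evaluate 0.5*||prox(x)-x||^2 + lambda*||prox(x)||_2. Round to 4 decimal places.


Step 1: Compute ||x||.
||x|| = 10.5734
Step 2: Compute scaling factor.
scale = max(0, 1 - 2.95/10.5734) = 0.721
Step 3: prox(x) = [2.9549, -3.9285, 4.3648, 3.86]
||prox(x)|| = 7.6234
Step 4: Proximal objective.
0.5*||prox-x||^2 = 4.3513
lambda*||prox|| = 22.489
Total = 26.8401


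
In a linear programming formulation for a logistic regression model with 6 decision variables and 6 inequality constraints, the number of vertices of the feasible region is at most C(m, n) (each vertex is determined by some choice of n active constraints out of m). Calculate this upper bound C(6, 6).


Each vertex corresponds to some choice of n active constraints out of m, so the number of vertices is at most C(m, n) = m! / (n!(m-n)!).
m = 6, n = 6
Numerator: 6 * 5 * 4 * 3 * 2 * 1
Denominator: 6! = 720
C(6, 6) = 1


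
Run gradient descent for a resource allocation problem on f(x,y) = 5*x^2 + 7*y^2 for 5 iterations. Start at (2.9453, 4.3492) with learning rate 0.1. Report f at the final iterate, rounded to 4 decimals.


Gradient descent on f(x,y) = 5*x^2 + 7*y^2.
Starting point: (2.9453, 4.3492), alpha = 0.1
Step 1: grad_x = 2*5*2.9453 = 29.453, grad_y = 2*7*4.3492 = 60.8888
  x_1 = 2.9453 - 0.1*29.453 = 0.0
  y_1 = 4.3492 - 0.1*60.8888 = -1.7397
Step 2: grad_x = 2*5*0.0 = 0.0, grad_y = 2*7*-1.7397 = -24.3555
  x_2 = 0.0 - 0.1*0.0 = 0.0
  y_2 = -1.7397 - 0.1*-24.3555 = 0.6959
Step 3: grad_x = 2*5*0.0 = 0.0, grad_y = 2*7*0.6959 = 9.7422
  x_3 = 0.0 - 0.1*0.0 = 0.0
  y_3 = 0.6959 - 0.1*9.7422 = -0.2783
Step 4: grad_x = 2*5*0.0 = 0.0, grad_y = 2*7*-0.2783 = -3.8969
  x_4 = 0.0 - 0.1*0.0 = 0.0
  y_4 = -0.2783 - 0.1*-3.8969 = 0.1113
Step 5: grad_x = 2*5*0.0 = 0.0, grad_y = 2*7*0.1113 = 1.5588
  x_5 = 0.0 - 0.1*0.0 = 0.0
  y_5 = 0.1113 - 0.1*1.5588 = -0.0445
f(0.0, -0.0445) = 5*0.0^2 + 7*(-0.0445)^2 = 0.0139


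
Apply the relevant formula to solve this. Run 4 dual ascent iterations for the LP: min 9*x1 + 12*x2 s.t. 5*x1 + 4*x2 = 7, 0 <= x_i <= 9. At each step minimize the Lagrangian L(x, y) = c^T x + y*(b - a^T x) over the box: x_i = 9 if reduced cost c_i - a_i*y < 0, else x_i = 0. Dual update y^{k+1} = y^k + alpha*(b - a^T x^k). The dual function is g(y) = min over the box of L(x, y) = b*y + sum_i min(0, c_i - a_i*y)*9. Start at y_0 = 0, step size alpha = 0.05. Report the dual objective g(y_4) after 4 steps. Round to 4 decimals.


Dual ascent for LP: min 9*x1 + 12*x2, 5*x1 + 4*x2 = 7, 0 <= x_i <= 9
Step 1: y^k = 0.0, reduced costs: (9.0, 12.0)
  x^k = (0.0, 0.0), subgradient = b - a^T x = 7.0
  y^{k+1} = 0.0 + 0.05*7.0 = 0.35
Step 2: y^k = 0.35, reduced costs: (7.25, 10.6)
  x^k = (0.0, 0.0), subgradient = b - a^T x = 7.0
  y^{k+1} = 0.35 + 0.05*7.0 = 0.7
Step 3: y^k = 0.7, reduced costs: (5.5, 9.2)
  x^k = (0.0, 0.0), subgradient = b - a^T x = 7.0
  y^{k+1} = 0.7 + 0.05*7.0 = 1.05
Step 4: y^k = 1.05, reduced costs: (3.75, 7.8)
  x^k = (0.0, 0.0), subgradient = b - a^T x = 7.0
  y^{k+1} = 1.05 + 0.05*7.0 = 1.4
Dual objective at y_4 = 1.4: reduced costs (2.0, 6.4), box minimizer x = (0.0, 0.0)
g(y_4) = b*y + (c1 - a1*y)*x1 + (c2 - a2*y)*x2 = 7*1.4 + 2.0*0.0 + 6.4*0.0 = 9.8 + 0.0 + 0.0 = 9.8
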